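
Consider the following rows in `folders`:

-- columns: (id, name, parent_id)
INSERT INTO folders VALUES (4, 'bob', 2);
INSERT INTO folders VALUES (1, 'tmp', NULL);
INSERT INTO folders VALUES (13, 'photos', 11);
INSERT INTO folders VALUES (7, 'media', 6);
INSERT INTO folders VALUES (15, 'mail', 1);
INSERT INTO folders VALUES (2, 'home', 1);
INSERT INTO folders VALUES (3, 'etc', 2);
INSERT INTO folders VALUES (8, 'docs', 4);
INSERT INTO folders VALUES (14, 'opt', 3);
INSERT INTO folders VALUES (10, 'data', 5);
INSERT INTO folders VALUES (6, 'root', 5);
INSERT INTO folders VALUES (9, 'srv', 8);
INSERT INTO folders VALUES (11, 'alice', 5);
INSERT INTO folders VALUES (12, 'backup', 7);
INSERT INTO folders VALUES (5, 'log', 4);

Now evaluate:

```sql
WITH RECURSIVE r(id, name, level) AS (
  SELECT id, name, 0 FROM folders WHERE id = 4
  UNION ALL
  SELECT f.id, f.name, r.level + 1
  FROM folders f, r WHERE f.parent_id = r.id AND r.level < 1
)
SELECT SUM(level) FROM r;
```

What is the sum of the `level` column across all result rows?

Base: id=4 (bob) at level 0.
Iteration 1: rows with parent_id in {4} -> log (id 5, level 1), docs (id 8, level 1).
Iteration 2: level < 1 fails for all current rows; recursion stops.
SUM(level) = 0 + 1 + 1 = 2.

2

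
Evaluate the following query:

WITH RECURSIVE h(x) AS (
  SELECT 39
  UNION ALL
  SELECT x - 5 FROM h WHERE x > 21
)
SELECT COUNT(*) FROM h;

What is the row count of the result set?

Base: x=39.
Iteration 1: 39 > 21 holds -> x = 39 - 5 = 34.
Iteration 2: 34 > 21 holds -> x = 34 - 5 = 29.
Iteration 3: 29 > 21 holds -> x = 29 - 5 = 24.
Iteration 4: 24 > 21 holds -> x = 24 - 5 = 19.
Iteration 5: 19 > 21 fails; recursion stops.
Total rows emitted: 5.

5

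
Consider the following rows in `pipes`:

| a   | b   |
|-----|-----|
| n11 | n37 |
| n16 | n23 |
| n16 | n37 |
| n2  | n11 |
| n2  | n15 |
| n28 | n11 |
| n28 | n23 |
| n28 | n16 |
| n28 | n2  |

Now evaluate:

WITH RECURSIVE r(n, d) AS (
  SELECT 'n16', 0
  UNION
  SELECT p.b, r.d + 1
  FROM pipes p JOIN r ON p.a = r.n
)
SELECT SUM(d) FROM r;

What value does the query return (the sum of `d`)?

2

Base: (n16, d=0).
Iteration 1: edges from {n16} -> (n23, d=1), (n37, d=1).
Iteration 2: no outgoing edges from {n23,n37}; recursion stops.
SUM(d) = 0 + 1 + 1 = 2.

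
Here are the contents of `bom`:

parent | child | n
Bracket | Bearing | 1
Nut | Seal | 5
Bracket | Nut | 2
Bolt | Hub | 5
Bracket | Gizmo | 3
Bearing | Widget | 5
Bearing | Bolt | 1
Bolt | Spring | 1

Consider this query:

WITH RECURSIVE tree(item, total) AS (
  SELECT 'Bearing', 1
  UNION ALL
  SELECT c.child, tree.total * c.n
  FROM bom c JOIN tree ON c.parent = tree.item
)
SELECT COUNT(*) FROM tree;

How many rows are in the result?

Base: (Bearing, total=1).
Iteration 1: components of {Bearing} -> Bolt = 1*1 = 1, Widget = 1*5 = 5.
Iteration 2: components of {Bolt,Widget} -> Hub = 1*5 = 5, Spring = 1*1 = 1.
Iteration 3: no further components; recursion stops.
Total rows emitted: 5.

5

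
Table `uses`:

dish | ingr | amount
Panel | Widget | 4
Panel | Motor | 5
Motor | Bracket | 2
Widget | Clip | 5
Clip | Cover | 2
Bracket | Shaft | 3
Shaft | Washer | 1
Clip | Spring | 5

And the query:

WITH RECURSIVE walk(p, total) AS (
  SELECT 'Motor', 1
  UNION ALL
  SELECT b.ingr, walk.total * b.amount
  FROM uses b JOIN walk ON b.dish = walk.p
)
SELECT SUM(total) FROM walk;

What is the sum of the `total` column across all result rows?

15

Base: (Motor, total=1).
Iteration 1: components of {Motor} -> Bracket = 1*2 = 2.
Iteration 2: components of {Bracket} -> Shaft = 2*3 = 6.
Iteration 3: components of {Shaft} -> Washer = 6*1 = 6.
Iteration 4: no further components; recursion stops.
SUM(total) = 1 + 2 + 6 + 6 = 15.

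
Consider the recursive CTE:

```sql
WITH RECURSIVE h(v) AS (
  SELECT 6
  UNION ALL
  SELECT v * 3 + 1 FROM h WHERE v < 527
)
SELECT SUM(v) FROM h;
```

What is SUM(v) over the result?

Base: v=6.
Iteration 1: 6 < 527 holds -> v = 6 * 3 + 1 = 19.
Iteration 2: 19 < 527 holds -> v = 19 * 3 + 1 = 58.
Iteration 3: 58 < 527 holds -> v = 58 * 3 + 1 = 175.
Iteration 4: 175 < 527 holds -> v = 175 * 3 + 1 = 526.
Iteration 5: 526 < 527 holds -> v = 526 * 3 + 1 = 1579.
Iteration 6: 1579 < 527 fails; recursion stops.
SUM(v) = 6 + 19 + 58 + 175 + 526 + 1579 = 2363.

2363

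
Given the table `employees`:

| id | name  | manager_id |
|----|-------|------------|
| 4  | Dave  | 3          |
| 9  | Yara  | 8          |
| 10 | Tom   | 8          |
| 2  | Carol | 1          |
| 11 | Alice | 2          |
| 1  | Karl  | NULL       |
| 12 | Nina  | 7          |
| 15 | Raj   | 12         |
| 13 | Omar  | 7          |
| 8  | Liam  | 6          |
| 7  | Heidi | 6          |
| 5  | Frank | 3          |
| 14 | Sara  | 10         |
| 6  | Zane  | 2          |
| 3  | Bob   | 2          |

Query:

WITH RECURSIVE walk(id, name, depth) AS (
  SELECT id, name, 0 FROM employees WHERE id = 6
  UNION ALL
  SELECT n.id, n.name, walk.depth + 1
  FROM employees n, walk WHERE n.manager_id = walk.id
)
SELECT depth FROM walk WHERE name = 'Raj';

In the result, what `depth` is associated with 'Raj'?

Base: id=6 (Zane) at depth 0.
Iteration 1: rows with manager_id in {6} -> Heidi (id 7, depth 1), Liam (id 8, depth 1).
Iteration 2: rows with manager_id in {7,8} -> Yara (id 9, depth 2), Tom (id 10, depth 2), Nina (id 12, depth 2), Omar (id 13, depth 2).
Iteration 3: rows with manager_id in {9,10,12,13} -> Sara (id 14, depth 3), Raj (id 15, depth 3).
Iteration 4: no rows with manager_id in {14,15}; recursion stops.

3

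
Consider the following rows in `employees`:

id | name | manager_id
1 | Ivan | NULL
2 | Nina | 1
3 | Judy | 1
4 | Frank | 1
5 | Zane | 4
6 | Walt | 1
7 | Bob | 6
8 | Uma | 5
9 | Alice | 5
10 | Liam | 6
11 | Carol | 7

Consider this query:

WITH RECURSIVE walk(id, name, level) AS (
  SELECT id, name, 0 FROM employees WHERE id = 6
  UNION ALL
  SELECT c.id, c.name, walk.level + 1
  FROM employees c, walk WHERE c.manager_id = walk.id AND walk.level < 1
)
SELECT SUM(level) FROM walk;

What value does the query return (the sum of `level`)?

2

Base: id=6 (Walt) at level 0.
Iteration 1: rows with manager_id in {6} -> Bob (id 7, level 1), Liam (id 10, level 1).
Iteration 2: level < 1 fails for all current rows; recursion stops.
SUM(level) = 0 + 1 + 1 = 2.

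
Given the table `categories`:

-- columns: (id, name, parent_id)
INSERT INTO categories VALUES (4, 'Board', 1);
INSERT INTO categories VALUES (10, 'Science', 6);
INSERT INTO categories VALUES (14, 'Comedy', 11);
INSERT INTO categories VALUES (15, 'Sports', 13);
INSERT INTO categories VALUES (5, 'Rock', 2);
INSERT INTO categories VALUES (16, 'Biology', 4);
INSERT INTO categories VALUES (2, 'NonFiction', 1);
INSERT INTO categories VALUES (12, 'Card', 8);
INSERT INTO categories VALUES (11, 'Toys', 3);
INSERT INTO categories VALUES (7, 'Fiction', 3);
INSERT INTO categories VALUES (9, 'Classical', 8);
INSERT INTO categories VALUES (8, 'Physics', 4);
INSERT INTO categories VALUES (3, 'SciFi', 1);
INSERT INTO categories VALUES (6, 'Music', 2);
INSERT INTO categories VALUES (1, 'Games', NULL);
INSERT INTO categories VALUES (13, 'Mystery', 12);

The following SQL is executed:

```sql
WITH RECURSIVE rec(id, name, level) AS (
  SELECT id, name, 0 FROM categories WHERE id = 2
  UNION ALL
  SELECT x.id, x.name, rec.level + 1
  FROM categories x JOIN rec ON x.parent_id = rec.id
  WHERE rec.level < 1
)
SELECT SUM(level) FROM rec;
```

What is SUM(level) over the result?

Base: id=2 (NonFiction) at level 0.
Iteration 1: rows with parent_id in {2} -> Rock (id 5, level 1), Music (id 6, level 1).
Iteration 2: level < 1 fails for all current rows; recursion stops.
SUM(level) = 0 + 1 + 1 = 2.

2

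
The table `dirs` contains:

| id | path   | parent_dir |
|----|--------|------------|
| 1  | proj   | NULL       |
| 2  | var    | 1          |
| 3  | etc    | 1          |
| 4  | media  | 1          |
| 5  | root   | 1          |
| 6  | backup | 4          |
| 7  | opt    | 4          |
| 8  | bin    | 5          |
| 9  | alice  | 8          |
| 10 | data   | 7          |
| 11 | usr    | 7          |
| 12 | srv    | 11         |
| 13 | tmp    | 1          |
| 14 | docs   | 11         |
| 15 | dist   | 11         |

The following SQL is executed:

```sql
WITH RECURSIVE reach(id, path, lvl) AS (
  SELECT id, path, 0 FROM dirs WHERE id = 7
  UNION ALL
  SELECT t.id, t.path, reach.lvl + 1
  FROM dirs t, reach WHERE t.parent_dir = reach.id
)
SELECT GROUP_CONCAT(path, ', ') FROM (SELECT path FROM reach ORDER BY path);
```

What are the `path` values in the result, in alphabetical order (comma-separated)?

data, dist, docs, opt, srv, usr

Base: id=7 (opt) at lvl 0.
Iteration 1: rows with parent_dir in {7} -> data (id 10, lvl 1), usr (id 11, lvl 1).
Iteration 2: rows with parent_dir in {10,11} -> srv (id 12, lvl 2), docs (id 14, lvl 2), dist (id 15, lvl 2).
Iteration 3: no rows with parent_dir in {12,14,15}; recursion stops.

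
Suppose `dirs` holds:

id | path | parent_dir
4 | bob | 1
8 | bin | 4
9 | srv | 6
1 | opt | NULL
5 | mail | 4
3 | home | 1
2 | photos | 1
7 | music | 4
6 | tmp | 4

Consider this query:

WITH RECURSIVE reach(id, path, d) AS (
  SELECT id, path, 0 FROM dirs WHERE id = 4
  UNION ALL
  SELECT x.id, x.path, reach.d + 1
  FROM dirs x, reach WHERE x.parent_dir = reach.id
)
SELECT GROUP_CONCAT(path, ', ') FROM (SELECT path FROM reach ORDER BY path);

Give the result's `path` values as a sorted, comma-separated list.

bin, bob, mail, music, srv, tmp

Base: id=4 (bob) at d 0.
Iteration 1: rows with parent_dir in {4} -> mail (id 5, d 1), tmp (id 6, d 1), music (id 7, d 1), bin (id 8, d 1).
Iteration 2: rows with parent_dir in {5,6,7,8} -> srv (id 9, d 2).
Iteration 3: no rows with parent_dir in {9}; recursion stops.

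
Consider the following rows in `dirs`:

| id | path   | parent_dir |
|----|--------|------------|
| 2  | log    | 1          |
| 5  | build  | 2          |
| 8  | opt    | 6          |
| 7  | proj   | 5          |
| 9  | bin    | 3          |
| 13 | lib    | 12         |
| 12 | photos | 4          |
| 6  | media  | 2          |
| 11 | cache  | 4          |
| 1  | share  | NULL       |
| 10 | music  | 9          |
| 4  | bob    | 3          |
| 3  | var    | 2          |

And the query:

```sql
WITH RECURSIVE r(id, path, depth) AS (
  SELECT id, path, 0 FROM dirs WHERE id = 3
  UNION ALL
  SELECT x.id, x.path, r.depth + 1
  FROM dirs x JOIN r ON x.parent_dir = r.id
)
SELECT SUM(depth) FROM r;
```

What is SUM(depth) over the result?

Base: id=3 (var) at depth 0.
Iteration 1: rows with parent_dir in {3} -> bob (id 4, depth 1), bin (id 9, depth 1).
Iteration 2: rows with parent_dir in {4,9} -> music (id 10, depth 2), cache (id 11, depth 2), photos (id 12, depth 2).
Iteration 3: rows with parent_dir in {10,11,12} -> lib (id 13, depth 3).
Iteration 4: no rows with parent_dir in {13}; recursion stops.
SUM(depth) = 0 + 1 + 1 + 2 + 2 + 2 + 3 = 11.

11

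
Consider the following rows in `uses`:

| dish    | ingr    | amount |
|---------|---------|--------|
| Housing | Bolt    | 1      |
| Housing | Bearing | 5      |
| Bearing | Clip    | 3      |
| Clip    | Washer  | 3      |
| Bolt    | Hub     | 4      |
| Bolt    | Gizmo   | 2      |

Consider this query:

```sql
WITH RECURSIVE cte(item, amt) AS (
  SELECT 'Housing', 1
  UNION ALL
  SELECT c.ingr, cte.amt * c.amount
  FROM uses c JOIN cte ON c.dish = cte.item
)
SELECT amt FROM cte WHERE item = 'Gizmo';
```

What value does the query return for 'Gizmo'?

2

Base: (Housing, amt=1).
Iteration 1: components of {Housing} -> Bearing = 1*5 = 5, Bolt = 1*1 = 1.
Iteration 2: components of {Bearing,Bolt} -> Clip = 5*3 = 15, Gizmo = 1*2 = 2, Hub = 1*4 = 4.
Iteration 3: components of {Clip,Gizmo,Hub} -> Washer = 15*3 = 45.
Iteration 4: no further components; recursion stops.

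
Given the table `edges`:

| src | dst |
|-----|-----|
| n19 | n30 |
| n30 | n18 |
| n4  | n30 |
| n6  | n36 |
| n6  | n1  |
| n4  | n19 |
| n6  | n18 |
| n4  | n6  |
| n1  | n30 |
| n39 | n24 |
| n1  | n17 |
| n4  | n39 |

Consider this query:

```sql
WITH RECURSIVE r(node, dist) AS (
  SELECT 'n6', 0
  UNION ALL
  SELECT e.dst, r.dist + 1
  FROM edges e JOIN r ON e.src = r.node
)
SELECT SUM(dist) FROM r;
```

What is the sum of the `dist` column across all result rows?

Base: (n6, dist=0).
Iteration 1: edges from {n6} -> (n1, dist=1), (n18, dist=1), (n36, dist=1).
Iteration 2: edges from {n1,n18,n36} -> (n17, dist=2), (n30, dist=2).
Iteration 3: edges from {n17,n30} -> (n18, dist=3).
Iteration 4: no outgoing edges from {n18}; recursion stops.
SUM(dist) = 0 + 1 + 1 + 1 + 2 + 2 + 3 = 10.

10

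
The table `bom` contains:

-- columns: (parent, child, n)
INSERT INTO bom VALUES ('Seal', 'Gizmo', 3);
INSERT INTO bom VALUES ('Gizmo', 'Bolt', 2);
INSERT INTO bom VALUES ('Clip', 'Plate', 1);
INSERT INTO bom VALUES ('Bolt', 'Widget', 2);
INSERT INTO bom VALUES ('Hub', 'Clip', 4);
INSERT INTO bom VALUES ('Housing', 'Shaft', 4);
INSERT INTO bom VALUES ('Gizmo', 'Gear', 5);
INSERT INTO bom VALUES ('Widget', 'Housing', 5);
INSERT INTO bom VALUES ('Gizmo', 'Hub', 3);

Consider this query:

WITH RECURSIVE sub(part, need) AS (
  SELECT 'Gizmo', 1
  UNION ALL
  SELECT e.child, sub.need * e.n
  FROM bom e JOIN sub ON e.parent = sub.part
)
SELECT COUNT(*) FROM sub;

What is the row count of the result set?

Base: (Gizmo, need=1).
Iteration 1: components of {Gizmo} -> Bolt = 1*2 = 2, Gear = 1*5 = 5, Hub = 1*3 = 3.
Iteration 2: components of {Bolt,Gear,Hub} -> Clip = 3*4 = 12, Widget = 2*2 = 4.
Iteration 3: components of {Clip,Widget} -> Housing = 4*5 = 20, Plate = 12*1 = 12.
Iteration 4: components of {Housing,Plate} -> Shaft = 20*4 = 80.
Iteration 5: no further components; recursion stops.
Total rows emitted: 9.

9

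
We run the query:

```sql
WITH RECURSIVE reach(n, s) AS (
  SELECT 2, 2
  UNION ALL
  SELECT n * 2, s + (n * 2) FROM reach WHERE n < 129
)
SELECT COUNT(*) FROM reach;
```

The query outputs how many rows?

Base: n=2, s=2.
Iteration 1: 2 < 129 holds -> n = 2 * 2 = 4, s = 2 + 4 = 6.
Iteration 2: 4 < 129 holds -> n = 4 * 2 = 8, s = 6 + 8 = 14.
Iteration 3: 8 < 129 holds -> n = 8 * 2 = 16, s = 14 + 16 = 30.
Iteration 4: 16 < 129 holds -> n = 16 * 2 = 32, s = 30 + 32 = 62.
Iteration 5: 32 < 129 holds -> n = 32 * 2 = 64, s = 62 + 64 = 126.
Iteration 6: 64 < 129 holds -> n = 64 * 2 = 128, s = 126 + 128 = 254.
Iteration 7: 128 < 129 holds -> n = 128 * 2 = 256, s = 254 + 256 = 510.
Iteration 8: 256 < 129 fails; recursion stops.
Total rows emitted: 8.

8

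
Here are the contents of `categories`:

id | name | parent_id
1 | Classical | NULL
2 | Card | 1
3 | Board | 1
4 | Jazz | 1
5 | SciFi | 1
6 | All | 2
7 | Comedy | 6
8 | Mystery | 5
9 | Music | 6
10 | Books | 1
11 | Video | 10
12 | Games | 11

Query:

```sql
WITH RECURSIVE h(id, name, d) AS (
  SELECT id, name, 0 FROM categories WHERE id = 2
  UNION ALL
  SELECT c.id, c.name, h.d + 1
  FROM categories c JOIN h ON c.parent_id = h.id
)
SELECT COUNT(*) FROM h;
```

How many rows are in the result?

4

Base: id=2 (Card) at d 0.
Iteration 1: rows with parent_id in {2} -> All (id 6, d 1).
Iteration 2: rows with parent_id in {6} -> Comedy (id 7, d 2), Music (id 9, d 2).
Iteration 3: no rows with parent_id in {7,9}; recursion stops.
Total rows emitted: 4.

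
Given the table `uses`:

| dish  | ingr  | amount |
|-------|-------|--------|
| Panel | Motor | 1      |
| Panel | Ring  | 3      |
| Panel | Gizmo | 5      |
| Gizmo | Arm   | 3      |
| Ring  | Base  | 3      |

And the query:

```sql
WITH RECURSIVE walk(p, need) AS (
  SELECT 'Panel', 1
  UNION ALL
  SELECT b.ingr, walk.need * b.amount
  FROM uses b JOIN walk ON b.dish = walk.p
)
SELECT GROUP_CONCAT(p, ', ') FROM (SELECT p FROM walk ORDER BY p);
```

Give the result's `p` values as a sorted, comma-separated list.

Arm, Base, Gizmo, Motor, Panel, Ring

Base: (Panel, need=1).
Iteration 1: components of {Panel} -> Gizmo = 1*5 = 5, Motor = 1*1 = 1, Ring = 1*3 = 3.
Iteration 2: components of {Gizmo,Motor,Ring} -> Arm = 5*3 = 15, Base = 3*3 = 9.
Iteration 3: no further components; recursion stops.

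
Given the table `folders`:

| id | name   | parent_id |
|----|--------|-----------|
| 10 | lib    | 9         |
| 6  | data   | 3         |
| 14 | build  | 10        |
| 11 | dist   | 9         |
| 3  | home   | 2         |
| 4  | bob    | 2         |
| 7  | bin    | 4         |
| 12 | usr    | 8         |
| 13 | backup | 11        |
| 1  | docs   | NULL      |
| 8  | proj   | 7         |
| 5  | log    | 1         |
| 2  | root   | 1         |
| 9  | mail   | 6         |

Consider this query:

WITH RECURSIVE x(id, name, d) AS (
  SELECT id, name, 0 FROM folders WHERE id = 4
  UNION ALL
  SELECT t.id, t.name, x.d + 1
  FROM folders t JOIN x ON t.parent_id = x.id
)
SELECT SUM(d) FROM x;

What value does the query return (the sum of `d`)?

Base: id=4 (bob) at d 0.
Iteration 1: rows with parent_id in {4} -> bin (id 7, d 1).
Iteration 2: rows with parent_id in {7} -> proj (id 8, d 2).
Iteration 3: rows with parent_id in {8} -> usr (id 12, d 3).
Iteration 4: no rows with parent_id in {12}; recursion stops.
SUM(d) = 0 + 1 + 2 + 3 = 6.

6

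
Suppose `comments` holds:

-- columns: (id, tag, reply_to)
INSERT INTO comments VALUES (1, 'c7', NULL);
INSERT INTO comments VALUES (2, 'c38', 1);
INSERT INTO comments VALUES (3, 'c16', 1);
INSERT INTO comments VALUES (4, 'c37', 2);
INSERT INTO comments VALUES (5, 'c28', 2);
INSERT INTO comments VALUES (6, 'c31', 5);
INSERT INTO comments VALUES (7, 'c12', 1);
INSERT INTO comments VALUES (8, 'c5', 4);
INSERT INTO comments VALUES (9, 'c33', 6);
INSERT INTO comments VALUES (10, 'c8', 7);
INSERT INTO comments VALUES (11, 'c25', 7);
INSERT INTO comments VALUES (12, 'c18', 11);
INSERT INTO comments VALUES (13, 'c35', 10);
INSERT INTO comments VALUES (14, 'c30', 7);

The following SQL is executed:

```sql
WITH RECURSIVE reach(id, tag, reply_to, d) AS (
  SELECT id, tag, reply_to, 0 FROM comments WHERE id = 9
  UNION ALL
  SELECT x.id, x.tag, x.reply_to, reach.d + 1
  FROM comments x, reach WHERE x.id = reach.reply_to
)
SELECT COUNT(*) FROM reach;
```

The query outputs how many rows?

Base: id=9 (c33), reply_to=6, d 0.
Iteration 1: join on id=6 -> c31 (id 6, reply_to=5, d 1).
Iteration 2: join on id=5 -> c28 (id 5, reply_to=2, d 2).
Iteration 3: join on id=2 -> c38 (id 2, reply_to=1, d 3).
Iteration 4: join on id=1 -> c7 (id 1, reply_to=NULL, d 4).
Iteration 5: reply_to is NULL; no match; recursion stops.
Total rows emitted: 5.

5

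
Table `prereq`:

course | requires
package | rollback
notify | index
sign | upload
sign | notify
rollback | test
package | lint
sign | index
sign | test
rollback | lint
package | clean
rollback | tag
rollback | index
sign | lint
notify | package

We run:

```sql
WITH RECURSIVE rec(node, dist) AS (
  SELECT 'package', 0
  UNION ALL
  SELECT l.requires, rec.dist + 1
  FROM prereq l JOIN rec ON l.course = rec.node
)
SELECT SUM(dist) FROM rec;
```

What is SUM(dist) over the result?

11

Base: (package, dist=0).
Iteration 1: edges from {package} -> (clean, dist=1), (lint, dist=1), (rollback, dist=1).
Iteration 2: edges from {clean,lint,rollback} -> (index, dist=2), (lint, dist=2), (tag, dist=2), (test, dist=2).
Iteration 3: no outgoing edges from {index,lint,tag,test}; recursion stops.
SUM(dist) = 0 + 1 + 1 + 1 + 2 + 2 + 2 + 2 = 11.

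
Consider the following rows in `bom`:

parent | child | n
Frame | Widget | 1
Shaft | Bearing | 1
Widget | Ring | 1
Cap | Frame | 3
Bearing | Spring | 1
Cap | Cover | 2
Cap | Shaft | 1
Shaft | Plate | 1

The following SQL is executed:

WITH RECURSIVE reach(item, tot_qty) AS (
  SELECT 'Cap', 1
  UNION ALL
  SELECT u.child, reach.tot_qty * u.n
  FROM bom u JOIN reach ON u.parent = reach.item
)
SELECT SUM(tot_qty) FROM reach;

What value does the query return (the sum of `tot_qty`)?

Base: (Cap, tot_qty=1).
Iteration 1: components of {Cap} -> Cover = 1*2 = 2, Frame = 1*3 = 3, Shaft = 1*1 = 1.
Iteration 2: components of {Cover,Frame,Shaft} -> Bearing = 1*1 = 1, Plate = 1*1 = 1, Widget = 3*1 = 3.
Iteration 3: components of {Bearing,Plate,Widget} -> Ring = 3*1 = 3, Spring = 1*1 = 1.
Iteration 4: no further components; recursion stops.
SUM(tot_qty) = 1 + 3 + 1 + 2 + 3 + 1 + 1 + 3 + 1 = 16.

16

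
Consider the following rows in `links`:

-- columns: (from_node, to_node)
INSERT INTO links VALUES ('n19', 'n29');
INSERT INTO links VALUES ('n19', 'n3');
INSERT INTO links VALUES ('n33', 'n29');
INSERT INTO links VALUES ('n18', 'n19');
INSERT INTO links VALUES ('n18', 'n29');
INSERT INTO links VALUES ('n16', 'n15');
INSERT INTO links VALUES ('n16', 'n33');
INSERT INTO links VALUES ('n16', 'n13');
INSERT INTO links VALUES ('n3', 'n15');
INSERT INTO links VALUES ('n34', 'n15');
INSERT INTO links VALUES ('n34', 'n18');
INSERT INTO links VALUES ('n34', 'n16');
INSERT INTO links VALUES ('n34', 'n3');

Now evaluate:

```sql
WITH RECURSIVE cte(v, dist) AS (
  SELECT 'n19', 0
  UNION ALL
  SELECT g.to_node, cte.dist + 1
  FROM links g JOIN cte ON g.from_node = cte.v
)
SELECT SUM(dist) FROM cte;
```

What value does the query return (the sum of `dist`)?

Base: (n19, dist=0).
Iteration 1: edges from {n19} -> (n29, dist=1), (n3, dist=1).
Iteration 2: edges from {n29,n3} -> (n15, dist=2).
Iteration 3: no outgoing edges from {n15}; recursion stops.
SUM(dist) = 0 + 1 + 1 + 2 = 4.

4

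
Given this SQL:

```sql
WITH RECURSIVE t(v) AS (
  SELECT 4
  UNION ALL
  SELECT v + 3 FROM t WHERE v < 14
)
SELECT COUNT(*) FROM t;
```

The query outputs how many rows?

Base: v=4.
Iteration 1: 4 < 14 holds -> v = 4 + 3 = 7.
Iteration 2: 7 < 14 holds -> v = 7 + 3 = 10.
Iteration 3: 10 < 14 holds -> v = 10 + 3 = 13.
Iteration 4: 13 < 14 holds -> v = 13 + 3 = 16.
Iteration 5: 16 < 14 fails; recursion stops.
Total rows emitted: 5.

5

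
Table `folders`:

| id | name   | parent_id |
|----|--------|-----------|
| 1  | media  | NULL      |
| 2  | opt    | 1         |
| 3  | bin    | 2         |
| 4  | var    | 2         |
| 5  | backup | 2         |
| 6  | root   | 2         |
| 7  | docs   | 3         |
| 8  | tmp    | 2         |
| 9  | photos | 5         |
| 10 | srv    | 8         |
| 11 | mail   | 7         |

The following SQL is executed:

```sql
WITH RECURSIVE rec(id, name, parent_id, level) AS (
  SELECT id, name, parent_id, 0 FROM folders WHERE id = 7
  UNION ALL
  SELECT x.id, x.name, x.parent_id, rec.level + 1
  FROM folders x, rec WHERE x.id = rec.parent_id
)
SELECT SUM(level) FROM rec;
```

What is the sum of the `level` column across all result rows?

6

Base: id=7 (docs), parent_id=3, level 0.
Iteration 1: join on id=3 -> bin (id 3, parent_id=2, level 1).
Iteration 2: join on id=2 -> opt (id 2, parent_id=1, level 2).
Iteration 3: join on id=1 -> media (id 1, parent_id=NULL, level 3).
Iteration 4: parent_id is NULL; no match; recursion stops.
SUM(level) = 0 + 1 + 2 + 3 = 6.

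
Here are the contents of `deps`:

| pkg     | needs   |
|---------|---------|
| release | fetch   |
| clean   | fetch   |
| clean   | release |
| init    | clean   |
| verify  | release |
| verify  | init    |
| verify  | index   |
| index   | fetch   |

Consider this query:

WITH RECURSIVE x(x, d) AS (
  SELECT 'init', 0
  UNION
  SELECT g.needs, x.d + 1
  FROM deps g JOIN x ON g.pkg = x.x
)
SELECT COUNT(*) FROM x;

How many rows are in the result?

Base: (init, d=0).
Iteration 1: edges from {init} -> (clean, d=1).
Iteration 2: edges from {clean} -> (fetch, d=2), (release, d=2).
Iteration 3: edges from {fetch,release} -> (fetch, d=3).
Iteration 4: no outgoing edges from {fetch}; recursion stops.
Total rows emitted: 5.

5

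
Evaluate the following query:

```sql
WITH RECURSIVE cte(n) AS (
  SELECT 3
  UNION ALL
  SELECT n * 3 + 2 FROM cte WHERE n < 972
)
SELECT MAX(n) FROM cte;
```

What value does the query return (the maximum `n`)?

Base: n=3.
Iteration 1: 3 < 972 holds -> n = 3 * 3 + 2 = 11.
Iteration 2: 11 < 972 holds -> n = 11 * 3 + 2 = 35.
Iteration 3: 35 < 972 holds -> n = 35 * 3 + 2 = 107.
Iteration 4: 107 < 972 holds -> n = 107 * 3 + 2 = 323.
Iteration 5: 323 < 972 holds -> n = 323 * 3 + 2 = 971.
Iteration 6: 971 < 972 holds -> n = 971 * 3 + 2 = 2915.
Iteration 7: 2915 < 972 fails; recursion stops.
n values: 3, 11, 35, 107, 323, 971, 2915; the maximum is 2915.

2915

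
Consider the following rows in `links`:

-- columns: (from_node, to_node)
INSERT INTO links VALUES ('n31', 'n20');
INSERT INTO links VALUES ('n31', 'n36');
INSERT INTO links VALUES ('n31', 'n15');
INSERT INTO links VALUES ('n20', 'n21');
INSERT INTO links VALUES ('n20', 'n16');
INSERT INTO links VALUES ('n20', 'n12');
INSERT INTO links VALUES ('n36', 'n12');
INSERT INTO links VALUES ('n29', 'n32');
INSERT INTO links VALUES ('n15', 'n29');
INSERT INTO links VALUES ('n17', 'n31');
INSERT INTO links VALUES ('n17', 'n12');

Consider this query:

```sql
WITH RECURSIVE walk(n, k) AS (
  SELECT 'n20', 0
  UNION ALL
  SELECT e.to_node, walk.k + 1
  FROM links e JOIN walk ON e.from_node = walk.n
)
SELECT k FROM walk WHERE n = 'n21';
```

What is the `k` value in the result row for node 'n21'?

1

Base: (n20, k=0).
Iteration 1: edges from {n20} -> (n12, k=1), (n16, k=1), (n21, k=1).
Iteration 2: no outgoing edges from {n12,n16,n21}; recursion stops.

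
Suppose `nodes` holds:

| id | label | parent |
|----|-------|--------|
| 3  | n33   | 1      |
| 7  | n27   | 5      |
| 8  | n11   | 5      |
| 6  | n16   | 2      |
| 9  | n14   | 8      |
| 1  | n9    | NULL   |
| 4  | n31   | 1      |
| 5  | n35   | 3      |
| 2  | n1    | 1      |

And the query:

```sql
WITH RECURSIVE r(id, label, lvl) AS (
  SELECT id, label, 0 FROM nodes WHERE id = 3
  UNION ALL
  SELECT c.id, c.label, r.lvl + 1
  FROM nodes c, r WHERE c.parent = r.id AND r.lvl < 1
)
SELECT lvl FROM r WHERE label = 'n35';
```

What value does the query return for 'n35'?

1

Base: id=3 (n33) at lvl 0.
Iteration 1: rows with parent in {3} -> n35 (id 5, lvl 1).
Iteration 2: lvl < 1 fails for all current rows; recursion stops.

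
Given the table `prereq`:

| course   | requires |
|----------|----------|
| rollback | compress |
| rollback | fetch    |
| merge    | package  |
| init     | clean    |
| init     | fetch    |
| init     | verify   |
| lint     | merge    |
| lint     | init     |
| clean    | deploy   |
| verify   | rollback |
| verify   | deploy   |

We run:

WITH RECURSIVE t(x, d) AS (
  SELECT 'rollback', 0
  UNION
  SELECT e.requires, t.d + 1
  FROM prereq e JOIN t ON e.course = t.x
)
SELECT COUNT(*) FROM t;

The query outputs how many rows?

3

Base: (rollback, d=0).
Iteration 1: edges from {rollback} -> (compress, d=1), (fetch, d=1).
Iteration 2: no outgoing edges from {compress,fetch}; recursion stops.
Total rows emitted: 3.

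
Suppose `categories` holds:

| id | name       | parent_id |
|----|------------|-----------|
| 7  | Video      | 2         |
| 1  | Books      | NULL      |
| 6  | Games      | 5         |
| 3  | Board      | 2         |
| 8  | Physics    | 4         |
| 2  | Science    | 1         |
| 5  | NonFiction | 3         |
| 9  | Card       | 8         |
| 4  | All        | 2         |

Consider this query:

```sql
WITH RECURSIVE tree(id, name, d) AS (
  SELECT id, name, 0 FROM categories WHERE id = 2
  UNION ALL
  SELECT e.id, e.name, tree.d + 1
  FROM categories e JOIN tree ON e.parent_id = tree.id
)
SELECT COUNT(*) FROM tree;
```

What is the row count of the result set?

8

Base: id=2 (Science) at d 0.
Iteration 1: rows with parent_id in {2} -> Board (id 3, d 1), All (id 4, d 1), Video (id 7, d 1).
Iteration 2: rows with parent_id in {3,4,7} -> NonFiction (id 5, d 2), Physics (id 8, d 2).
Iteration 3: rows with parent_id in {5,8} -> Games (id 6, d 3), Card (id 9, d 3).
Iteration 4: no rows with parent_id in {6,9}; recursion stops.
Total rows emitted: 8.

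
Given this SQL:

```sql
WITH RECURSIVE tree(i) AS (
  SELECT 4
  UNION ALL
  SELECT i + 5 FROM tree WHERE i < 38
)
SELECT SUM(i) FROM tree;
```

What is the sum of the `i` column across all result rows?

172

Base: i=4.
Iteration 1: 4 < 38 holds -> i = 4 + 5 = 9.
Iteration 2: 9 < 38 holds -> i = 9 + 5 = 14.
Iteration 3: 14 < 38 holds -> i = 14 + 5 = 19.
Iteration 4: 19 < 38 holds -> i = 19 + 5 = 24.
Iteration 5: 24 < 38 holds -> i = 24 + 5 = 29.
Iteration 6: 29 < 38 holds -> i = 29 + 5 = 34.
Iteration 7: 34 < 38 holds -> i = 34 + 5 = 39.
Iteration 8: 39 < 38 fails; recursion stops.
SUM(i) = 4 + 9 + 14 + 19 + 24 + 29 + 34 + 39 = 172.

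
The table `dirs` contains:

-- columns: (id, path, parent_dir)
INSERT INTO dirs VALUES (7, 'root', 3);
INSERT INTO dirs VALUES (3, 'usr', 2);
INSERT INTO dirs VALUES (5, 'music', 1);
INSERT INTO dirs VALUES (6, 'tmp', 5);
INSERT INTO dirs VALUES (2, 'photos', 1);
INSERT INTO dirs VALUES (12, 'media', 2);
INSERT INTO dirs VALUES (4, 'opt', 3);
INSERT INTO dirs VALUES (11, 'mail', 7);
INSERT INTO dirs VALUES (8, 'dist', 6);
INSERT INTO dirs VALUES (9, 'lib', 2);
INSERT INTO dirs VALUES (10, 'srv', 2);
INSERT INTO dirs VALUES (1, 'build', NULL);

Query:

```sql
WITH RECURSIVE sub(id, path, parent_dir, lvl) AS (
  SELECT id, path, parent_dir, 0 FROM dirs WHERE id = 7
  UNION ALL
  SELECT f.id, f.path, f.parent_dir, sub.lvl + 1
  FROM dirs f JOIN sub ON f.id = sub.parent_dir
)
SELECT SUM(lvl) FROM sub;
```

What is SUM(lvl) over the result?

6

Base: id=7 (root), parent_dir=3, lvl 0.
Iteration 1: join on id=3 -> usr (id 3, parent_dir=2, lvl 1).
Iteration 2: join on id=2 -> photos (id 2, parent_dir=1, lvl 2).
Iteration 3: join on id=1 -> build (id 1, parent_dir=NULL, lvl 3).
Iteration 4: parent_dir is NULL; no match; recursion stops.
SUM(lvl) = 0 + 1 + 2 + 3 = 6.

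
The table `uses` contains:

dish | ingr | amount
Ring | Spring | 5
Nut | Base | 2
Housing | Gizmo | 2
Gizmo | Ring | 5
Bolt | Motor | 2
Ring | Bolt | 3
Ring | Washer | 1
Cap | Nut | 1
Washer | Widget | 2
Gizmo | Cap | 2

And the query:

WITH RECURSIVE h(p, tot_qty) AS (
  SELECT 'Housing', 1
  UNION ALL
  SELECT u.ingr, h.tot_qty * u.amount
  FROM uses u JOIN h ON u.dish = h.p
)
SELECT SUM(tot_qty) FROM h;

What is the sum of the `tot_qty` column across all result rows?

Base: (Housing, tot_qty=1).
Iteration 1: components of {Housing} -> Gizmo = 1*2 = 2.
Iteration 2: components of {Gizmo} -> Cap = 2*2 = 4, Ring = 2*5 = 10.
Iteration 3: components of {Cap,Ring} -> Bolt = 10*3 = 30, Nut = 4*1 = 4, Spring = 10*5 = 50, Washer = 10*1 = 10.
Iteration 4: components of {Bolt,Nut,Spring,Washer} -> Base = 4*2 = 8, Motor = 30*2 = 60, Widget = 10*2 = 20.
Iteration 5: no further components; recursion stops.
SUM(tot_qty) = 1 + 2 + 4 + 10 + 4 + 10 + 30 + 50 + 8 + 20 + 60 = 199.

199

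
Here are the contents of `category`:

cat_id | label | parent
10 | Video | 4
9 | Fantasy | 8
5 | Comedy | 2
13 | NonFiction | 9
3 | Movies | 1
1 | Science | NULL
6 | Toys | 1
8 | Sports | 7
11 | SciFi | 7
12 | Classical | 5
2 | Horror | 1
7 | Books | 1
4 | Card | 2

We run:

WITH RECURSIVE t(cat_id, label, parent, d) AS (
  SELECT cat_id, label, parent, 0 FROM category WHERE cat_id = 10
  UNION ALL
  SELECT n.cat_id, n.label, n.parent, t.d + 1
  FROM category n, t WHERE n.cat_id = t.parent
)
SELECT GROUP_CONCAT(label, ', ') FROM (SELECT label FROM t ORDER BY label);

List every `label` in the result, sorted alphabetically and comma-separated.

Base: cat_id=10 (Video), parent=4, d 0.
Iteration 1: join on cat_id=4 -> Card (id 4, parent=2, d 1).
Iteration 2: join on cat_id=2 -> Horror (id 2, parent=1, d 2).
Iteration 3: join on cat_id=1 -> Science (id 1, parent=NULL, d 3).
Iteration 4: parent is NULL; no match; recursion stops.

Card, Horror, Science, Video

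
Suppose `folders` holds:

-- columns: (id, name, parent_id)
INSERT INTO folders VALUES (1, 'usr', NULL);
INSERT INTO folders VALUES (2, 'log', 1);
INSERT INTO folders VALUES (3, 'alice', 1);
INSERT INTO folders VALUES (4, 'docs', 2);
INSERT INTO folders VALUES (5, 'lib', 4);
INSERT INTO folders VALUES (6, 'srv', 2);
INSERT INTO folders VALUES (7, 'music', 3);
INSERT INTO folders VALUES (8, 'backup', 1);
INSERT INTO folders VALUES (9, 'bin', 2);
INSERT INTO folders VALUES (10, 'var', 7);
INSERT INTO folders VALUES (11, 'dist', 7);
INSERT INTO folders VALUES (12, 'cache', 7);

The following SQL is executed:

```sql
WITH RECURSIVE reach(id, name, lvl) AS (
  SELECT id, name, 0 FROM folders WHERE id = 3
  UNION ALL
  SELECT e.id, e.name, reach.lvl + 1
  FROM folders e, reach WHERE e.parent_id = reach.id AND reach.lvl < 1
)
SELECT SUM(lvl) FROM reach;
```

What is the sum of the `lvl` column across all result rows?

1

Base: id=3 (alice) at lvl 0.
Iteration 1: rows with parent_id in {3} -> music (id 7, lvl 1).
Iteration 2: lvl < 1 fails for all current rows; recursion stops.
SUM(lvl) = 0 + 1 = 1.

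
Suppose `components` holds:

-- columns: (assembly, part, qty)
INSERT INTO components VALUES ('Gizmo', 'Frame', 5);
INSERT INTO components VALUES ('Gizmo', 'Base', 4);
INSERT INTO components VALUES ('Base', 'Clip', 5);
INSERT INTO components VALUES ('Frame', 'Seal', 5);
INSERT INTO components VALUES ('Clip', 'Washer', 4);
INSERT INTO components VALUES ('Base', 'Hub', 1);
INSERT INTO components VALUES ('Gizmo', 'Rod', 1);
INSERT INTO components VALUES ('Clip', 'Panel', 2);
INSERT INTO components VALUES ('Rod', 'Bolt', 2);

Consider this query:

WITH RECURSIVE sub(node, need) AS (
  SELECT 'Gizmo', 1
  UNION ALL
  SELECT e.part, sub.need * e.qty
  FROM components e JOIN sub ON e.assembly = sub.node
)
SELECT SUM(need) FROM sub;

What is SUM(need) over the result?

182

Base: (Gizmo, need=1).
Iteration 1: components of {Gizmo} -> Base = 1*4 = 4, Frame = 1*5 = 5, Rod = 1*1 = 1.
Iteration 2: components of {Base,Frame,Rod} -> Bolt = 1*2 = 2, Clip = 4*5 = 20, Hub = 4*1 = 4, Seal = 5*5 = 25.
Iteration 3: components of {Bolt,Clip,Hub,Seal} -> Panel = 20*2 = 40, Washer = 20*4 = 80.
Iteration 4: no further components; recursion stops.
SUM(need) = 1 + 5 + 4 + 1 + 25 + 20 + 4 + 2 + 80 + 40 = 182.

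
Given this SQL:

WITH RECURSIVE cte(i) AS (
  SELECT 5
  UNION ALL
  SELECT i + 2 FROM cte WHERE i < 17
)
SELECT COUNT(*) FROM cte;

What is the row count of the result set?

Base: i=5.
Iteration 1: 5 < 17 holds -> i = 5 + 2 = 7.
Iteration 2: 7 < 17 holds -> i = 7 + 2 = 9.
Iteration 3: 9 < 17 holds -> i = 9 + 2 = 11.
Iteration 4: 11 < 17 holds -> i = 11 + 2 = 13.
Iteration 5: 13 < 17 holds -> i = 13 + 2 = 15.
Iteration 6: 15 < 17 holds -> i = 15 + 2 = 17.
Iteration 7: 17 < 17 fails; recursion stops.
Total rows emitted: 7.

7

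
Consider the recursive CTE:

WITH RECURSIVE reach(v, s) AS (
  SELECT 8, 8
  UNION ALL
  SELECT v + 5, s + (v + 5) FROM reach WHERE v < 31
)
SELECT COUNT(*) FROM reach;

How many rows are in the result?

Base: v=8, s=8.
Iteration 1: 8 < 31 holds -> v = 8 + 5 = 13, s = 8 + 13 = 21.
Iteration 2: 13 < 31 holds -> v = 13 + 5 = 18, s = 21 + 18 = 39.
Iteration 3: 18 < 31 holds -> v = 18 + 5 = 23, s = 39 + 23 = 62.
Iteration 4: 23 < 31 holds -> v = 23 + 5 = 28, s = 62 + 28 = 90.
Iteration 5: 28 < 31 holds -> v = 28 + 5 = 33, s = 90 + 33 = 123.
Iteration 6: 33 < 31 fails; recursion stops.
Total rows emitted: 6.

6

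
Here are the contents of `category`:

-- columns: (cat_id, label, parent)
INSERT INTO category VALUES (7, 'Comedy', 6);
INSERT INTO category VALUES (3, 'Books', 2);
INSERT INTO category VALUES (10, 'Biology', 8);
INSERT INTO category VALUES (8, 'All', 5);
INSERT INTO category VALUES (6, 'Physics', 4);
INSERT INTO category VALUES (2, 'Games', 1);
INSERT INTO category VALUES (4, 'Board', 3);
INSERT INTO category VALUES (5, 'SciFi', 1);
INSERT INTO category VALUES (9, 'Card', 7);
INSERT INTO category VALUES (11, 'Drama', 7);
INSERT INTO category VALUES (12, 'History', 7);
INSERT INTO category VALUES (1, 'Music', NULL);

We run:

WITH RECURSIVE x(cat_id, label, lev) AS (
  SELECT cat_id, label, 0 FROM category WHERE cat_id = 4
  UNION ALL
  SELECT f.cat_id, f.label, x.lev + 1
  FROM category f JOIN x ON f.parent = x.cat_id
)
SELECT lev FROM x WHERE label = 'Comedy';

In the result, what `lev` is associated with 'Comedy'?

Base: cat_id=4 (Board) at lev 0.
Iteration 1: rows with parent in {4} -> Physics (id 6, lev 1).
Iteration 2: rows with parent in {6} -> Comedy (id 7, lev 2).
Iteration 3: rows with parent in {7} -> Card (id 9, lev 3), Drama (id 11, lev 3), History (id 12, lev 3).
Iteration 4: no rows with parent in {9,11,12}; recursion stops.

2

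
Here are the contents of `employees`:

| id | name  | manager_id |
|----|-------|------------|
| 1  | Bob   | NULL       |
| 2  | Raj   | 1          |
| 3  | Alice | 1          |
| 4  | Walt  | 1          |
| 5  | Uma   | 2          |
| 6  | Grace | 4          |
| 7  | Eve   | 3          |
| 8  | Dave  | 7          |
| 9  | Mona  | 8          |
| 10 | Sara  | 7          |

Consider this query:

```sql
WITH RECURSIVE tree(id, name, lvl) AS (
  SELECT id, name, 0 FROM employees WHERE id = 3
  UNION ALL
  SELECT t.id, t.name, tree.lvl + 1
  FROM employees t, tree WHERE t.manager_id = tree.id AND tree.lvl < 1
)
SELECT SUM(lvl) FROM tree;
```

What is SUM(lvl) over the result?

1

Base: id=3 (Alice) at lvl 0.
Iteration 1: rows with manager_id in {3} -> Eve (id 7, lvl 1).
Iteration 2: lvl < 1 fails for all current rows; recursion stops.
SUM(lvl) = 0 + 1 = 1.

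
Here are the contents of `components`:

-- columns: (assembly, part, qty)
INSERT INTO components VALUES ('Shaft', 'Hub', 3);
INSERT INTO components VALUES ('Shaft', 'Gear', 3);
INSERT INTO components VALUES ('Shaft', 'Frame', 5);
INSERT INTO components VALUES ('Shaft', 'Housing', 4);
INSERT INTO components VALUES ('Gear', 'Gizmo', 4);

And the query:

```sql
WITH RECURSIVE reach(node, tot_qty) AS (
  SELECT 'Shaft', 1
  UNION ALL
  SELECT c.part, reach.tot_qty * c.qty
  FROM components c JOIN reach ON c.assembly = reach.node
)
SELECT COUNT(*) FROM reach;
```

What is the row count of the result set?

Base: (Shaft, tot_qty=1).
Iteration 1: components of {Shaft} -> Frame = 1*5 = 5, Gear = 1*3 = 3, Housing = 1*4 = 4, Hub = 1*3 = 3.
Iteration 2: components of {Frame,Gear,Housing,Hub} -> Gizmo = 3*4 = 12.
Iteration 3: no further components; recursion stops.
Total rows emitted: 6.

6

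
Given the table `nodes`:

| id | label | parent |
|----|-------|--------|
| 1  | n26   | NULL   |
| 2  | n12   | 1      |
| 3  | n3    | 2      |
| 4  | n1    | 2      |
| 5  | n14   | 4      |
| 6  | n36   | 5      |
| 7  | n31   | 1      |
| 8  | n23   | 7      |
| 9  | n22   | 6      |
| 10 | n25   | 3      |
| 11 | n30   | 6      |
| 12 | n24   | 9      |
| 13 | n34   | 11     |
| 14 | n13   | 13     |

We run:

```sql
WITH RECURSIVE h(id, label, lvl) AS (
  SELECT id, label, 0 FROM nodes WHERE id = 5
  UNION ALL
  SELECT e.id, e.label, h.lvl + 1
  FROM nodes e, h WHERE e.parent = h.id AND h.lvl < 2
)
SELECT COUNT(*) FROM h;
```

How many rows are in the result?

4

Base: id=5 (n14) at lvl 0.
Iteration 1: rows with parent in {5} -> n36 (id 6, lvl 1).
Iteration 2: rows with parent in {6} -> n22 (id 9, lvl 2), n30 (id 11, lvl 2).
Iteration 3: lvl < 2 fails for all current rows; recursion stops.
Total rows emitted: 4.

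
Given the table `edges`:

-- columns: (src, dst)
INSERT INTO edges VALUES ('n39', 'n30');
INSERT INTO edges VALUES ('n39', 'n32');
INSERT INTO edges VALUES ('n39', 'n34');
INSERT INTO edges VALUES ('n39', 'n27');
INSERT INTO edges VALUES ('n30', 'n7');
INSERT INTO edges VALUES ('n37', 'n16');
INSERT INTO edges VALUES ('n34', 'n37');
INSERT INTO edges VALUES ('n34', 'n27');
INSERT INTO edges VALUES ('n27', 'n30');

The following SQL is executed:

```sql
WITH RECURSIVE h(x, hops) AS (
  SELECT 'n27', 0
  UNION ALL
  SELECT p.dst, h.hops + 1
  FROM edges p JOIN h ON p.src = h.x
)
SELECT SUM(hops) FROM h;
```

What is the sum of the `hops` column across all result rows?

3

Base: (n27, hops=0).
Iteration 1: edges from {n27} -> (n30, hops=1).
Iteration 2: edges from {n30} -> (n7, hops=2).
Iteration 3: no outgoing edges from {n7}; recursion stops.
SUM(hops) = 0 + 1 + 2 = 3.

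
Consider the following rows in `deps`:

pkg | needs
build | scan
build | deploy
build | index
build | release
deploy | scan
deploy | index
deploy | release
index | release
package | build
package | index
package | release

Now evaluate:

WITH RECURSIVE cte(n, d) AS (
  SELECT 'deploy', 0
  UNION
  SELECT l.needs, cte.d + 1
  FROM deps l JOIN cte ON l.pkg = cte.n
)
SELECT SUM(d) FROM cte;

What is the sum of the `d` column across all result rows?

5

Base: (deploy, d=0).
Iteration 1: edges from {deploy} -> (index, d=1), (release, d=1), (scan, d=1).
Iteration 2: edges from {index,release,scan} -> (release, d=2).
Iteration 3: no outgoing edges from {release}; recursion stops.
SUM(d) = 0 + 1 + 1 + 1 + 2 = 5.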